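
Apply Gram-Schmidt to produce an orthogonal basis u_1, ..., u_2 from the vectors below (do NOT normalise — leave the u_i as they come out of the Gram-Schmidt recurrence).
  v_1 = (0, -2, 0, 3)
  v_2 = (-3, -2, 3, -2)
Orthogonal basis:
  u_1 = (0, -2, 0, 3)
  u_2 = (-3, -30/13, 3, -20/13)

Apply the Gram-Schmidt recurrence
  u_1 = v_1
  u_i = v_i − Σ_{j<i} ((v_i · u_j) / (u_j · u_j)) · u_j.

Step by step this gives:
  u_1 = (0, -2, 0, 3)
  u_2 = (-3, -30/13, 3, -20/13)

Orthogonality check:
  u_2 · u_1 = 0 (should be 0)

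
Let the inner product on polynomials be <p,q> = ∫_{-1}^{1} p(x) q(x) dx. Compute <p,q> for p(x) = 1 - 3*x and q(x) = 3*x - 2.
<p,q> = -10

Expand the product: p(x)·q(x) = -9*x^2 + 9*x - 2.
∫_{-1}^{1} of each monomial x^k gives [2/(k+1) if k even, 0 if k odd]. Integrating term-by-term (or equivalently evaluating the antiderivative F(x) = -3*x^3 + 9*x^2/2 - 2*x at the endpoints):
  F(1) − F(−1) = -1/2 − (19/2) = -10.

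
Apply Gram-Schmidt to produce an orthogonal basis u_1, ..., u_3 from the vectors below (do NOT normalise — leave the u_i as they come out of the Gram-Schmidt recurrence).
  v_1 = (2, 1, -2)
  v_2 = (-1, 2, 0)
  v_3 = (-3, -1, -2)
Orthogonal basis:
  u_1 = (2, 1, -2)
  u_2 = (-1, 2, 0)
  u_3 = (-32/15, -16/15, -8/3)

Apply the Gram-Schmidt recurrence
  u_1 = v_1
  u_i = v_i − Σ_{j<i} ((v_i · u_j) / (u_j · u_j)) · u_j.

Step by step this gives:
  u_1 = (2, 1, -2)
  u_2 = (-1, 2, 0)
  u_3 = (-32/15, -16/15, -8/3)

Orthogonality check:
  u_2 · u_1 = 0 (should be 0)
  u_3 · u_1 = 0 (should be 0)
  u_3 · u_2 = 0 (should be 0)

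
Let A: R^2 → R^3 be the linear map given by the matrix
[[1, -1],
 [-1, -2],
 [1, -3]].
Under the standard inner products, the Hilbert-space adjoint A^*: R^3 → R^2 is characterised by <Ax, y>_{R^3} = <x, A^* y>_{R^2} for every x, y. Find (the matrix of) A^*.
A^* = A^T =
[[1, -1, 1],
 [-1, -2, -3]]

For real matrices with standard dot products, the defining identity <Ax, y> = <x, A^* y> gives (Ax)^T y = x^T (A^*) y, i.e. x^T A^T y = x^T (A^*) y. Since this holds for all x, y, we must have A^* = A^T. Therefore
A^* =
[[1, -1, 1],
 [-1, -2, -3]].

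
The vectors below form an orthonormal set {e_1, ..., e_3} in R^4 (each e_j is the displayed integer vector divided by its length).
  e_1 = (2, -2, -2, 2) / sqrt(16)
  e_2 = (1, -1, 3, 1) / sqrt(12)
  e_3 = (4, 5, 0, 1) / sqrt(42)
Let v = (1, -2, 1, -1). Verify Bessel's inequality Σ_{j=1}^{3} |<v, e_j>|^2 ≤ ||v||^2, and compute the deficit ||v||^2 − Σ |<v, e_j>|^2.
Σ |<v, e_j>|^2 = 7/2; ||v||^2 = 7; deficit = 7/2

Write each e_j = u_j / sqrt(<u_j, u_j>) where u_j is the displayed integer vector. Then <v, e_j> = <v, u_j> / sqrt(<u_j, u_j>), so |<v, e_j>|^2 = <v, u_j>^2 / <u_j, u_j>.
Coefficients: <v, e_1> = 2/sqrt(16), <v, e_2> = 5/sqrt(12), <v, e_3> = -7/sqrt(42).
Square and sum: Σ |<v, e_j>|^2 = 7/2.
Compute ||v||^2 = v·v = 7.
Deficit = 7 − 7/2 = 7/2 ≥ 0, confirming Bessel's inequality. (The deficit equals ||v − Σ <v,e_j> e_j||^2, the squared distance from v to span{e_j}.)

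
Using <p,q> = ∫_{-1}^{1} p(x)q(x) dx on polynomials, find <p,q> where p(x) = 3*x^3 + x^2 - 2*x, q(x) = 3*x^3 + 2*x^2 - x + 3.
<p,q> = 326/105

Expand the product: p(x)·q(x) = 9*x^6 + 9*x^5 - 7*x^4 + 4*x^3 + 5*x^2 - 6*x.
∫_{-1}^{1} of each monomial x^k gives [2/(k+1) if k even, 0 if k odd]. Integrating term-by-term (or equivalently evaluating the antiderivative F(x) = 9*x^7/7 + 3*x^6/2 - 7*x^5/5 + x^4 + 5*x^3/3 - 3*x^2 at the endpoints):
  F(1) − F(−1) = 221/210 − (-431/210) = 326/105.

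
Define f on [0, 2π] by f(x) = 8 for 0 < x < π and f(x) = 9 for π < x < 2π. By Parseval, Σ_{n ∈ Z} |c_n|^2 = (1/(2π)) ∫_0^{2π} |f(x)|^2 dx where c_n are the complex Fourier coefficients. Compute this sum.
Σ |c_n|^2 = 145/2

Parseval equates the L^2 energy of f (normalised by 1/(2π)) with the ℓ^2 sum of its Fourier coefficients: (1/(2π)) ∫_0^{2π} |f|^2 = Σ |c_n|^2.
Compute the left side: (1/(2π)) [∫_0^π 8^2 dx + ∫_π^{2π} 9^2 dx] = (1/(2π)) · (64π + 81π) = (64 + 81)/2 = 145/2.
So Σ_{n ∈ Z} |c_n|^2 = 145/2.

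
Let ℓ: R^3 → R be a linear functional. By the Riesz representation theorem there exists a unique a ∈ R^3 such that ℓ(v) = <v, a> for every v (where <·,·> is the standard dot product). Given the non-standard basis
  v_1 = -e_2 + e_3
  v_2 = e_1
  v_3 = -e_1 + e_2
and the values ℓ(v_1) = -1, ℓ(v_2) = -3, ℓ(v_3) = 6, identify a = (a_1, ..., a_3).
a = (-3, 3, 2)

Write a = (a_1, ..., a_3) in the standard basis. For each basis vector v_i, ℓ(v_i) = <v_i, a> is a linear equation in the a_j's. Collect the n equations into a matrix system V a = ℓ, where row i of V is v_i (expressed in the standard basis). Since V is invertible (lower-triangular with 1s on the diagonal, up to permutation), solve by back-substitution:
  V =
[[0, -1, 1],
 [1, 0, 0],
 [-1, 1, 0]]
  V a = (-1, -3, 6)
Solving gives a = (-3, 3, 2).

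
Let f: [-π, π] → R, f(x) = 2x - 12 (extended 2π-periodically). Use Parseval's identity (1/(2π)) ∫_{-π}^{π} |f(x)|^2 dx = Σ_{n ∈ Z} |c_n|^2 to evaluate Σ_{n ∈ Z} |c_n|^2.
Σ |c_n|^2 = 4π^2/3 + 144

Expand and integrate term by term over [-π, π]:
  ∫ (2x)^2 dx = 4·(2π^3/3); ∫ 2·2·(-12)·x dx = 0 (odd integrand); ∫ (-12)^2 dx = 144·2π.
So (1/(2π)) ∫_{-π}^{π} (2x - 12)^2 dx = 4π^2/3 + 144 = 4π^2/3 + 144.
Parseval ⇒ Σ |c_n|^2 = 4π^2/3 + 144.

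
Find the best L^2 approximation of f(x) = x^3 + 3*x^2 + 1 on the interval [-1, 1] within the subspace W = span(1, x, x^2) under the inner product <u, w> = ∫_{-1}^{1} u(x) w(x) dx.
g(x) = 3*x^2 + 3*x/5 + 1

The best approximation g ∈ W is the orthogonal projection of f onto W. Writing g = a_0 + a_1 x + a_2 x^2, the coefficients solve the normal equations G · a = b where
  G_{ij} = <φ_i, φ_j> and b_i = <f, φ_i>, with φ_0 = 1, φ_1 = x, φ_2 = x^2.
G =
  [2, 0, 2/3]
  [0, 2/3, 0]
  [2/3, 0, 2/5],
b = (4, 2/5, 28/15).
Solving gives a_0 = 1, a_1 = 3/5, a_2 = 3, so
  g(x) = 3*x^2 + 3*x/5 + 1.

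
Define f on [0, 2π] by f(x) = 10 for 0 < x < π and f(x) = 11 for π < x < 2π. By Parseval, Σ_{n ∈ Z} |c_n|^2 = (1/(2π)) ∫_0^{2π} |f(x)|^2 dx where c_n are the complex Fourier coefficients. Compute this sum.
Σ |c_n|^2 = 221/2

Parseval equates the L^2 energy of f (normalised by 1/(2π)) with the ℓ^2 sum of its Fourier coefficients: (1/(2π)) ∫_0^{2π} |f|^2 = Σ |c_n|^2.
Compute the left side: (1/(2π)) [∫_0^π 10^2 dx + ∫_π^{2π} 11^2 dx] = (1/(2π)) · (100π + 121π) = (100 + 121)/2 = 221/2.
So Σ_{n ∈ Z} |c_n|^2 = 221/2.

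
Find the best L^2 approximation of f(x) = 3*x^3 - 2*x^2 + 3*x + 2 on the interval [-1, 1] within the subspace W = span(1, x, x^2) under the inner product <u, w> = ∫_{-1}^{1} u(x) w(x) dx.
g(x) = -2*x^2 + 24*x/5 + 2

The best approximation g ∈ W is the orthogonal projection of f onto W. Writing g = a_0 + a_1 x + a_2 x^2, the coefficients solve the normal equations G · a = b where
  G_{ij} = <φ_i, φ_j> and b_i = <f, φ_i>, with φ_0 = 1, φ_1 = x, φ_2 = x^2.
G =
  [2, 0, 2/3]
  [0, 2/3, 0]
  [2/3, 0, 2/5],
b = (8/3, 16/5, 8/15).
Solving gives a_0 = 2, a_1 = 24/5, a_2 = -2, so
  g(x) = -2*x^2 + 24*x/5 + 2.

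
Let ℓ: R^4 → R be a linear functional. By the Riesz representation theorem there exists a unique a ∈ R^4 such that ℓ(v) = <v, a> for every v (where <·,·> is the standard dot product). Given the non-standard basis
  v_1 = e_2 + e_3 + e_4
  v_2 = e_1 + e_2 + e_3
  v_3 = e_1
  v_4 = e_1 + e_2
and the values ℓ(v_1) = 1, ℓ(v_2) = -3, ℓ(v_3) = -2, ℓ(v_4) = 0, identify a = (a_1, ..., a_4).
a = (-2, 2, -3, 2)

Write a = (a_1, ..., a_4) in the standard basis. For each basis vector v_i, ℓ(v_i) = <v_i, a> is a linear equation in the a_j's. Collect the n equations into a matrix system V a = ℓ, where row i of V is v_i (expressed in the standard basis). Since V is invertible (lower-triangular with 1s on the diagonal, up to permutation), solve by back-substitution:
  V =
[[0, 1, 1, 1],
 [1, 1, 1, 0],
 [1, 0, 0, 0],
 [1, 1, 0, 0]]
  V a = (1, -3, -2, 0)
Solving gives a = (-2, 2, -3, 2).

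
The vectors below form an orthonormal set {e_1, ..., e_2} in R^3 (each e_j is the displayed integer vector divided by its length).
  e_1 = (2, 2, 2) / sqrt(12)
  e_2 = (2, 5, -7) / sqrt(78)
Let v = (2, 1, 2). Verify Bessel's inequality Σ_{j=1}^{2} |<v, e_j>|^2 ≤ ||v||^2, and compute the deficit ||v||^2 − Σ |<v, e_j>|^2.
Σ |<v, e_j>|^2 = 225/26; ||v||^2 = 9; deficit = 9/26

Write each e_j = u_j / sqrt(<u_j, u_j>) where u_j is the displayed integer vector. Then <v, e_j> = <v, u_j> / sqrt(<u_j, u_j>), so |<v, e_j>|^2 = <v, u_j>^2 / <u_j, u_j>.
Coefficients: <v, e_1> = 10/sqrt(12), <v, e_2> = -5/sqrt(78).
Square and sum: Σ |<v, e_j>|^2 = 225/26.
Compute ||v||^2 = v·v = 9.
Deficit = 9 − 225/26 = 9/26 ≥ 0, confirming Bessel's inequality. (The deficit equals ||v − Σ <v,e_j> e_j||^2, the squared distance from v to span{e_j}.)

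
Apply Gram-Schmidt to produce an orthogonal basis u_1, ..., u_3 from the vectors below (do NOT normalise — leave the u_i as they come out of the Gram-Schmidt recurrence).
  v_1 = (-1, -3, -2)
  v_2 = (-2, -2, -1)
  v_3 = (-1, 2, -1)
Orthogonal basis:
  u_1 = (-1, -3, -2)
  u_2 = (-9/7, 1/7, 3/7)
  u_3 = (-11/26, 33/26, -22/13)

Apply the Gram-Schmidt recurrence
  u_1 = v_1
  u_i = v_i − Σ_{j<i} ((v_i · u_j) / (u_j · u_j)) · u_j.

Step by step this gives:
  u_1 = (-1, -3, -2)
  u_2 = (-9/7, 1/7, 3/7)
  u_3 = (-11/26, 33/26, -22/13)

Orthogonality check:
  u_2 · u_1 = 0 (should be 0)
  u_3 · u_1 = 0 (should be 0)
  u_3 · u_2 = 0 (should be 0)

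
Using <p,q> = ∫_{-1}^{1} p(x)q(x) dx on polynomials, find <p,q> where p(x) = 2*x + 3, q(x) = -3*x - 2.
<p,q> = -16

Expand the product: p(x)·q(x) = -6*x^2 - 13*x - 6.
∫_{-1}^{1} of each monomial x^k gives [2/(k+1) if k even, 0 if k odd]. Integrating term-by-term (or equivalently evaluating the antiderivative F(x) = -2*x^3 - 13*x^2/2 - 6*x at the endpoints):
  F(1) − F(−1) = -29/2 − (3/2) = -16.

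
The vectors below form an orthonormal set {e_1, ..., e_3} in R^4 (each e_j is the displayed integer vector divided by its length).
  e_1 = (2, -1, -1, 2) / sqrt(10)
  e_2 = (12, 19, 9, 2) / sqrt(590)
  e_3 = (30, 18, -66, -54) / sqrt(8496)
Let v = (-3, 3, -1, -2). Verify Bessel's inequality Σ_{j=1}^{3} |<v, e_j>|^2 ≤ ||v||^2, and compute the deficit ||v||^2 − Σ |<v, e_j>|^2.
Σ |<v, e_j>|^2 = 67/4; ||v||^2 = 23; deficit = 25/4

Write each e_j = u_j / sqrt(<u_j, u_j>) where u_j is the displayed integer vector. Then <v, e_j> = <v, u_j> / sqrt(<u_j, u_j>), so |<v, e_j>|^2 = <v, u_j>^2 / <u_j, u_j>.
Coefficients: <v, e_1> = -12/sqrt(10), <v, e_2> = 8/sqrt(590), <v, e_3> = 138/sqrt(8496).
Square and sum: Σ |<v, e_j>|^2 = 67/4.
Compute ||v||^2 = v·v = 23.
Deficit = 23 − 67/4 = 25/4 ≥ 0, confirming Bessel's inequality. (The deficit equals ||v − Σ <v,e_j> e_j||^2, the squared distance from v to span{e_j}.)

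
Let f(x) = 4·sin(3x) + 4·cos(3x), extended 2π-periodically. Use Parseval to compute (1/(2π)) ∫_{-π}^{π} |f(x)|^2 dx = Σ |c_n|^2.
Σ |c_n|^2 = 16

Expand |f|^2 and use orthogonality of {sin(nx), cos(mx)} on [-π, π]:
  ∫_{-π}^{π} sin(nx)^2 dx = π, ∫ cos(mx)^2 dx = π, and cross terms integrate to 0.
So ∫_{-π}^{π} f(x)^2 dx = 4^2 · π + 4^2 · π = (16 + 16)π.
Divide by 2π: (16 + 16)/2 = 16.
By Parseval, this equals Σ |c_n|^2.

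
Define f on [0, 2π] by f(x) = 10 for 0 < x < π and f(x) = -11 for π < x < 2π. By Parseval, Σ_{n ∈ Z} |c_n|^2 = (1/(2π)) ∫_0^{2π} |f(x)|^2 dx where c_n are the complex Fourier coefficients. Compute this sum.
Σ |c_n|^2 = 221/2

Parseval equates the L^2 energy of f (normalised by 1/(2π)) with the ℓ^2 sum of its Fourier coefficients: (1/(2π)) ∫_0^{2π} |f|^2 = Σ |c_n|^2.
Compute the left side: (1/(2π)) [∫_0^π 10^2 dx + ∫_π^{2π} (-11)^2 dx] = (1/(2π)) · (100π + 121π) = (100 + 121)/2 = 221/2.
So Σ_{n ∈ Z} |c_n|^2 = 221/2.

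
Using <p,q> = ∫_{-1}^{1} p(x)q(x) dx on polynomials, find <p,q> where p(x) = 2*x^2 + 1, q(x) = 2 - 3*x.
<p,q> = 20/3

Expand the product: p(x)·q(x) = -6*x^3 + 4*x^2 - 3*x + 2.
∫_{-1}^{1} of each monomial x^k gives [2/(k+1) if k even, 0 if k odd]. Integrating term-by-term (or equivalently evaluating the antiderivative F(x) = -3*x^4/2 + 4*x^3/3 - 3*x^2/2 + 2*x at the endpoints):
  F(1) − F(−1) = 1/3 − (-19/3) = 20/3.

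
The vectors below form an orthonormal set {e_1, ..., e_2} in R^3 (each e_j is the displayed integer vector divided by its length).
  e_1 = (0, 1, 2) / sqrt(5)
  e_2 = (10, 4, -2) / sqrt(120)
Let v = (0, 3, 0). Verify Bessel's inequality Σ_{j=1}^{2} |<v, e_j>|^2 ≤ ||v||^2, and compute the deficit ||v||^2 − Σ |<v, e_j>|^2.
Σ |<v, e_j>|^2 = 3; ||v||^2 = 9; deficit = 6

Write each e_j = u_j / sqrt(<u_j, u_j>) where u_j is the displayed integer vector. Then <v, e_j> = <v, u_j> / sqrt(<u_j, u_j>), so |<v, e_j>|^2 = <v, u_j>^2 / <u_j, u_j>.
Coefficients: <v, e_1> = 3/sqrt(5), <v, e_2> = 12/sqrt(120).
Square and sum: Σ |<v, e_j>|^2 = 3.
Compute ||v||^2 = v·v = 9.
Deficit = 9 − 3 = 6 ≥ 0, confirming Bessel's inequality. (The deficit equals ||v − Σ <v,e_j> e_j||^2, the squared distance from v to span{e_j}.)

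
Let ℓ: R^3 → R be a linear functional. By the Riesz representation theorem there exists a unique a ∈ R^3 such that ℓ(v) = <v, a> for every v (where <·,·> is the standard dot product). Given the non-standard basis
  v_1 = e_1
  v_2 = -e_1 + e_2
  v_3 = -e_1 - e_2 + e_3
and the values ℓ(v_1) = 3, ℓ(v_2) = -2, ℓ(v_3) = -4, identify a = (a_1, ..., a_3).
a = (3, 1, 0)

Write a = (a_1, ..., a_3) in the standard basis. For each basis vector v_i, ℓ(v_i) = <v_i, a> is a linear equation in the a_j's. Collect the n equations into a matrix system V a = ℓ, where row i of V is v_i (expressed in the standard basis). Since V is invertible (lower-triangular with 1s on the diagonal, up to permutation), solve by back-substitution:
  V =
[[1, 0, 0],
 [-1, 1, 0],
 [-1, -1, 1]]
  V a = (3, -2, -4)
Solving gives a = (3, 1, 0).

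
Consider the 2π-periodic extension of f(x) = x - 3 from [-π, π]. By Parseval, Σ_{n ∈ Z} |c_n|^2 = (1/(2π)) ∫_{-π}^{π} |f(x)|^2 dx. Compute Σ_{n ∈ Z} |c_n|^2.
Σ |c_n|^2 = π^2/3 + 9

Expand and integrate term by term over [-π, π]:
  ∫ (x)^2 dx = 1·(2π^3/3); ∫ 2·1·(-3)·x dx = 0 (odd integrand); ∫ (-3)^2 dx = 9·2π.
So (1/(2π)) ∫_{-π}^{π} (x - 3)^2 dx = 1π^2/3 + 9 = π^2/3 + 9.
Parseval ⇒ Σ |c_n|^2 = π^2/3 + 9.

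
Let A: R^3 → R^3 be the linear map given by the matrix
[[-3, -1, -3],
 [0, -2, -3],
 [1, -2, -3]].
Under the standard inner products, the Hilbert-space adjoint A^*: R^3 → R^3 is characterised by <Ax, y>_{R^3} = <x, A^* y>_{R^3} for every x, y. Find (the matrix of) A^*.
A^* = A^T =
[[-3, 0, 1],
 [-1, -2, -2],
 [-3, -3, -3]]

For real matrices with standard dot products, the defining identity <Ax, y> = <x, A^* y> gives (Ax)^T y = x^T (A^*) y, i.e. x^T A^T y = x^T (A^*) y. Since this holds for all x, y, we must have A^* = A^T. Therefore
A^* =
[[-3, 0, 1],
 [-1, -2, -2],
 [-3, -3, -3]].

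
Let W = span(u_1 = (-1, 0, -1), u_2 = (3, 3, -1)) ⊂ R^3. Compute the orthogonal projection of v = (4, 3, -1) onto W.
proj_W(v) = (127/34, 57/17, -25/34)

Set up U = [u_1 | ... | u_2] ∈ R^(3×2). The projector onto W = col(U) is P = U (U^T U)^(-1) U^T.
Compute U^T U =
  [2, -2]
  [-2, 19],
and U^T v = (-3, 22).
Solve U^T U · c = U^T v for the coefficients: c = (-13/34, 19/17). The projection is proj_W(v) = U c.
Check: (v - proj_W(v)) · u_1 = 0  (should be 0).
Check: (v - proj_W(v)) · u_2 = 0  (should be 0).
Result: proj_W(v) = (127/34, 57/17, -25/34).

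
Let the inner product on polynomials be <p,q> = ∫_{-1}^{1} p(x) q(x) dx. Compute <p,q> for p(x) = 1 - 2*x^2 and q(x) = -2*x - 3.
<p,q> = -2

Expand the product: p(x)·q(x) = 4*x^3 + 6*x^2 - 2*x - 3.
∫_{-1}^{1} of each monomial x^k gives [2/(k+1) if k even, 0 if k odd]. Integrating term-by-term (or equivalently evaluating the antiderivative F(x) = x^4 + 2*x^3 - x^2 - 3*x at the endpoints):
  F(1) − F(−1) = -1 − (1) = -2.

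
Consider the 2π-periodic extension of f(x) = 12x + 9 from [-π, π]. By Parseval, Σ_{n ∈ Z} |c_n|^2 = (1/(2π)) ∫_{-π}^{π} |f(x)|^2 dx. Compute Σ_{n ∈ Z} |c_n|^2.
Σ |c_n|^2 = 48π^2 + 81

Expand and integrate term by term over [-π, π]:
  ∫ (12x)^2 dx = 144·(2π^3/3); ∫ 2·12·(9)·x dx = 0 (odd integrand); ∫ 9^2 dx = 81·2π.
So (1/(2π)) ∫_{-π}^{π} (12x + 9)^2 dx = 144π^2/3 + 81 = 48π^2 + 81.
Parseval ⇒ Σ |c_n|^2 = 48π^2 + 81.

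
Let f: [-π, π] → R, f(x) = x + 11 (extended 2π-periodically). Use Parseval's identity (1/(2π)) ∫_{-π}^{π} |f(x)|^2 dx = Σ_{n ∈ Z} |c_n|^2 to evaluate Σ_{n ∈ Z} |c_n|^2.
Σ |c_n|^2 = π^2/3 + 121

Expand and integrate term by term over [-π, π]:
  ∫ (x)^2 dx = 1·(2π^3/3); ∫ 2·1·(11)·x dx = 0 (odd integrand); ∫ 11^2 dx = 121·2π.
So (1/(2π)) ∫_{-π}^{π} (x + 11)^2 dx = 1π^2/3 + 121 = π^2/3 + 121.
Parseval ⇒ Σ |c_n|^2 = π^2/3 + 121.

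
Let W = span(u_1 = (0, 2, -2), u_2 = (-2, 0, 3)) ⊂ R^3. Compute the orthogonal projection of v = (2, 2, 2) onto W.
proj_W(v) = (-8/17, 6/17, 6/17)

Set up U = [u_1 | ... | u_2] ∈ R^(3×2). The projector onto W = col(U) is P = U (U^T U)^(-1) U^T.
Compute U^T U =
  [8, -6]
  [-6, 13],
and U^T v = (0, 2).
Solve U^T U · c = U^T v for the coefficients: c = (3/17, 4/17). The projection is proj_W(v) = U c.
Check: (v - proj_W(v)) · u_1 = 0  (should be 0).
Check: (v - proj_W(v)) · u_2 = 0  (should be 0).
Result: proj_W(v) = (-8/17, 6/17, 6/17).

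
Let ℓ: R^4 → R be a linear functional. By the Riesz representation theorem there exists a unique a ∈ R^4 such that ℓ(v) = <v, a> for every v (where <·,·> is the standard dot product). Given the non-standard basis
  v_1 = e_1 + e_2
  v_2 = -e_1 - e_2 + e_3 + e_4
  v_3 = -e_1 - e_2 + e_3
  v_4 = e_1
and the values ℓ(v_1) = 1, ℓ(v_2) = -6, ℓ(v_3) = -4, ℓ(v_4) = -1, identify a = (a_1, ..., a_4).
a = (-1, 2, -3, -2)

Write a = (a_1, ..., a_4) in the standard basis. For each basis vector v_i, ℓ(v_i) = <v_i, a> is a linear equation in the a_j's. Collect the n equations into a matrix system V a = ℓ, where row i of V is v_i (expressed in the standard basis). Since V is invertible (lower-triangular with 1s on the diagonal, up to permutation), solve by back-substitution:
  V =
[[1, 1, 0, 0],
 [-1, -1, 1, 1],
 [-1, -1, 1, 0],
 [1, 0, 0, 0]]
  V a = (1, -6, -4, -1)
Solving gives a = (-1, 2, -3, -2).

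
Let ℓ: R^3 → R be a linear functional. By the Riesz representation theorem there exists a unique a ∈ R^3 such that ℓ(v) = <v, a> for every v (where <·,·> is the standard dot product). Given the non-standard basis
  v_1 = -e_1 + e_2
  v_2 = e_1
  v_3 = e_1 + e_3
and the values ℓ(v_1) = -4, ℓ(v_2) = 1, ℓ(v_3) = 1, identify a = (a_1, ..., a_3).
a = (1, -3, 0)

Write a = (a_1, ..., a_3) in the standard basis. For each basis vector v_i, ℓ(v_i) = <v_i, a> is a linear equation in the a_j's. Collect the n equations into a matrix system V a = ℓ, where row i of V is v_i (expressed in the standard basis). Since V is invertible (lower-triangular with 1s on the diagonal, up to permutation), solve by back-substitution:
  V =
[[-1, 1, 0],
 [1, 0, 0],
 [1, 0, 1]]
  V a = (-4, 1, 1)
Solving gives a = (1, -3, 0).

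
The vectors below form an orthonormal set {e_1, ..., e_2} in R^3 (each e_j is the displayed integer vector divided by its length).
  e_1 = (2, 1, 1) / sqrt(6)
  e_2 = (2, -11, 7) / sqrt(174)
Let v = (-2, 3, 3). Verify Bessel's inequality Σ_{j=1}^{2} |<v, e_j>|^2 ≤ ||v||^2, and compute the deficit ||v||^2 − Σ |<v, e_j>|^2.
Σ |<v, e_j>|^2 = 62/29; ||v||^2 = 22; deficit = 576/29

Write each e_j = u_j / sqrt(<u_j, u_j>) where u_j is the displayed integer vector. Then <v, e_j> = <v, u_j> / sqrt(<u_j, u_j>), so |<v, e_j>|^2 = <v, u_j>^2 / <u_j, u_j>.
Coefficients: <v, e_1> = 2/sqrt(6), <v, e_2> = -16/sqrt(174).
Square and sum: Σ |<v, e_j>|^2 = 62/29.
Compute ||v||^2 = v·v = 22.
Deficit = 22 − 62/29 = 576/29 ≥ 0, confirming Bessel's inequality. (The deficit equals ||v − Σ <v,e_j> e_j||^2, the squared distance from v to span{e_j}.)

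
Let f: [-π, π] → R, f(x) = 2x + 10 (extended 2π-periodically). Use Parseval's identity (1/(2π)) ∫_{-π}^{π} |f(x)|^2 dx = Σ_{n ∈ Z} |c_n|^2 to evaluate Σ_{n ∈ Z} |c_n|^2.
Σ |c_n|^2 = 4π^2/3 + 100

Expand and integrate term by term over [-π, π]:
  ∫ (2x)^2 dx = 4·(2π^3/3); ∫ 2·2·(10)·x dx = 0 (odd integrand); ∫ 10^2 dx = 100·2π.
So (1/(2π)) ∫_{-π}^{π} (2x + 10)^2 dx = 4π^2/3 + 100 = 4π^2/3 + 100.
Parseval ⇒ Σ |c_n|^2 = 4π^2/3 + 100.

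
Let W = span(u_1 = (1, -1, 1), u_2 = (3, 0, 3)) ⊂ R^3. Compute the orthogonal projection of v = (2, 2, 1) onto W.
proj_W(v) = (3/2, 2, 3/2)

Set up U = [u_1 | ... | u_2] ∈ R^(3×2). The projector onto W = col(U) is P = U (U^T U)^(-1) U^T.
Compute U^T U =
  [3, 6]
  [6, 18],
and U^T v = (1, 9).
Solve U^T U · c = U^T v for the coefficients: c = (-2, 7/6). The projection is proj_W(v) = U c.
Check: (v - proj_W(v)) · u_1 = 0  (should be 0).
Check: (v - proj_W(v)) · u_2 = 0  (should be 0).
Result: proj_W(v) = (3/2, 2, 3/2).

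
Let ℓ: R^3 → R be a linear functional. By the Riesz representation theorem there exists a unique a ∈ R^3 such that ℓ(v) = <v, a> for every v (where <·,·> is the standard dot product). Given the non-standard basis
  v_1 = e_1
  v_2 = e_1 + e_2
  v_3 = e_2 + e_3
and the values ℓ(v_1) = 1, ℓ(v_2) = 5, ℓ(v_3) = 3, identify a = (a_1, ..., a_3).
a = (1, 4, -1)

Write a = (a_1, ..., a_3) in the standard basis. For each basis vector v_i, ℓ(v_i) = <v_i, a> is a linear equation in the a_j's. Collect the n equations into a matrix system V a = ℓ, where row i of V is v_i (expressed in the standard basis). Since V is invertible (lower-triangular with 1s on the diagonal, up to permutation), solve by back-substitution:
  V =
[[1, 0, 0],
 [1, 1, 0],
 [0, 1, 1]]
  V a = (1, 5, 3)
Solving gives a = (1, 4, -1).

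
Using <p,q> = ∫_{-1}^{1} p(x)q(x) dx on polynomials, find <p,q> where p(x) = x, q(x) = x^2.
<p,q> = 0

Expand the product: p(x)·q(x) = x^3.
∫_{-1}^{1} of each monomial x^k gives [2/(k+1) if k even, 0 if k odd]. Integrating term-by-term (or equivalently evaluating the antiderivative F(x) = x^4/4 at the endpoints):
  F(1) − F(−1) = 1/4 − (1/4) = 0.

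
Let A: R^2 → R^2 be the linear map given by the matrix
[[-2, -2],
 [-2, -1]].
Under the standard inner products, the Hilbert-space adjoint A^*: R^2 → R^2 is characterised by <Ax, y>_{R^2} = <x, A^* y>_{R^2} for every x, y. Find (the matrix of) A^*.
A^* = A^T =
[[-2, -2],
 [-2, -1]]

For real matrices with standard dot products, the defining identity <Ax, y> = <x, A^* y> gives (Ax)^T y = x^T (A^*) y, i.e. x^T A^T y = x^T (A^*) y. Since this holds for all x, y, we must have A^* = A^T. Therefore
A^* =
[[-2, -2],
 [-2, -1]].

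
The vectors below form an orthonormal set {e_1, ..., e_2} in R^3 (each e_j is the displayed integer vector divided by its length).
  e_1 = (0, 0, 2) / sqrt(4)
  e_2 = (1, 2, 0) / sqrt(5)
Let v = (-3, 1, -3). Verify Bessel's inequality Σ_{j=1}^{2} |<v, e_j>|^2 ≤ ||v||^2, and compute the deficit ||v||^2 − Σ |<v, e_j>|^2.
Σ |<v, e_j>|^2 = 46/5; ||v||^2 = 19; deficit = 49/5

Write each e_j = u_j / sqrt(<u_j, u_j>) where u_j is the displayed integer vector. Then <v, e_j> = <v, u_j> / sqrt(<u_j, u_j>), so |<v, e_j>|^2 = <v, u_j>^2 / <u_j, u_j>.
Coefficients: <v, e_1> = -6/sqrt(4), <v, e_2> = -1/sqrt(5).
Square and sum: Σ |<v, e_j>|^2 = 46/5.
Compute ||v||^2 = v·v = 19.
Deficit = 19 − 46/5 = 49/5 ≥ 0, confirming Bessel's inequality. (The deficit equals ||v − Σ <v,e_j> e_j||^2, the squared distance from v to span{e_j}.)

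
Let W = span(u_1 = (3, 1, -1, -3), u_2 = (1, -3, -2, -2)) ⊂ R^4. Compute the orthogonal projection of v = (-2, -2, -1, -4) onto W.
proj_W(v) = (87/148, -371/148, -229/148, -207/148)

Set up U = [u_1 | ... | u_2] ∈ R^(4×2). The projector onto W = col(U) is P = U (U^T U)^(-1) U^T.
Compute U^T U =
  [20, 8]
  [8, 18],
and U^T v = (5, 14).
Solve U^T U · c = U^T v for the coefficients: c = (-11/148, 30/37). The projection is proj_W(v) = U c.
Check: (v - proj_W(v)) · u_1 = 0  (should be 0).
Check: (v - proj_W(v)) · u_2 = 0  (should be 0).
Result: proj_W(v) = (87/148, -371/148, -229/148, -207/148).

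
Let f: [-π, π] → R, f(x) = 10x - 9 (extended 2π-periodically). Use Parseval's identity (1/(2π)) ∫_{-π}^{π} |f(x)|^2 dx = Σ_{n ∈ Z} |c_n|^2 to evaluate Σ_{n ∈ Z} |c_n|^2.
Σ |c_n|^2 = 100π^2/3 + 81

Expand and integrate term by term over [-π, π]:
  ∫ (10x)^2 dx = 100·(2π^3/3); ∫ 2·10·(-9)·x dx = 0 (odd integrand); ∫ (-9)^2 dx = 81·2π.
So (1/(2π)) ∫_{-π}^{π} (10x - 9)^2 dx = 100π^2/3 + 81 = 100π^2/3 + 81.
Parseval ⇒ Σ |c_n|^2 = 100π^2/3 + 81.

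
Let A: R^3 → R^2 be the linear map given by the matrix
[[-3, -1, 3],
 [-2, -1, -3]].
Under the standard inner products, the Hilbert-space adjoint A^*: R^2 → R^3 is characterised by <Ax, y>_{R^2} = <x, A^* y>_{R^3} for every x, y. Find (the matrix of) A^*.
A^* = A^T =
[[-3, -2],
 [-1, -1],
 [3, -3]]

For real matrices with standard dot products, the defining identity <Ax, y> = <x, A^* y> gives (Ax)^T y = x^T (A^*) y, i.e. x^T A^T y = x^T (A^*) y. Since this holds for all x, y, we must have A^* = A^T. Therefore
A^* =
[[-3, -2],
 [-1, -1],
 [3, -3]].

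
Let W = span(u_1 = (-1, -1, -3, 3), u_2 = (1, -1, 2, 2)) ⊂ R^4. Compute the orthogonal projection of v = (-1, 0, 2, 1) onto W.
proj_W(v) = (3/5, -2/5, 13/10, 7/10)

Set up U = [u_1 | ... | u_2] ∈ R^(4×2). The projector onto W = col(U) is P = U (U^T U)^(-1) U^T.
Compute U^T U =
  [20, 0]
  [0, 10],
and U^T v = (-2, 5).
Solve U^T U · c = U^T v for the coefficients: c = (-1/10, 1/2). The projection is proj_W(v) = U c.
Check: (v - proj_W(v)) · u_1 = 0  (should be 0).
Check: (v - proj_W(v)) · u_2 = 0  (should be 0).
Result: proj_W(v) = (3/5, -2/5, 13/10, 7/10).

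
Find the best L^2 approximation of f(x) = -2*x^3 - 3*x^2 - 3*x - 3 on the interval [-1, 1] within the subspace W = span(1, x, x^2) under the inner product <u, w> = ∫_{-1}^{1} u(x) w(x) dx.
g(x) = -3*x^2 - 21*x/5 - 3

The best approximation g ∈ W is the orthogonal projection of f onto W. Writing g = a_0 + a_1 x + a_2 x^2, the coefficients solve the normal equations G · a = b where
  G_{ij} = <φ_i, φ_j> and b_i = <f, φ_i>, with φ_0 = 1, φ_1 = x, φ_2 = x^2.
G =
  [2, 0, 2/3]
  [0, 2/3, 0]
  [2/3, 0, 2/5],
b = (-8, -14/5, -16/5).
Solving gives a_0 = -3, a_1 = -21/5, a_2 = -3, so
  g(x) = -3*x^2 - 21*x/5 - 3.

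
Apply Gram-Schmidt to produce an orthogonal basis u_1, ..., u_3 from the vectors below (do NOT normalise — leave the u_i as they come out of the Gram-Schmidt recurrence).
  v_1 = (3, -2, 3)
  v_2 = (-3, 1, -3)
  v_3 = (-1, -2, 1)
Orthogonal basis:
  u_1 = (3, -2, 3)
  u_2 = (-3/11, -9/11, -3/11)
  u_3 = (-1, 0, 1)

Apply the Gram-Schmidt recurrence
  u_1 = v_1
  u_i = v_i − Σ_{j<i} ((v_i · u_j) / (u_j · u_j)) · u_j.

Step by step this gives:
  u_1 = (3, -2, 3)
  u_2 = (-3/11, -9/11, -3/11)
  u_3 = (-1, 0, 1)

Orthogonality check:
  u_2 · u_1 = 0 (should be 0)
  u_3 · u_1 = 0 (should be 0)
  u_3 · u_2 = 0 (should be 0)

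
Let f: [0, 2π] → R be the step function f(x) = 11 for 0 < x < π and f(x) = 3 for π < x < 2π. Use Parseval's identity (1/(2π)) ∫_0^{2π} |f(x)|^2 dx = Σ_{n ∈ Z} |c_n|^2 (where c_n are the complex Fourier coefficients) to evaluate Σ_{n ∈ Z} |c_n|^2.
Σ |c_n|^2 = 65

Parseval equates the L^2 energy of f (normalised by 1/(2π)) with the ℓ^2 sum of its Fourier coefficients: (1/(2π)) ∫_0^{2π} |f|^2 = Σ |c_n|^2.
Compute the left side: (1/(2π)) [∫_0^π 11^2 dx + ∫_π^{2π} 3^2 dx] = (1/(2π)) · (121π + 9π) = (121 + 9)/2 = 65.
So Σ_{n ∈ Z} |c_n|^2 = 65.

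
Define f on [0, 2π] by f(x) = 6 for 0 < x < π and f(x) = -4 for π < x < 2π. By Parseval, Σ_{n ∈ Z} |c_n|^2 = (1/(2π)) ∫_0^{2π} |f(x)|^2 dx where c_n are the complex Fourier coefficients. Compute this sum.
Σ |c_n|^2 = 26

Parseval equates the L^2 energy of f (normalised by 1/(2π)) with the ℓ^2 sum of its Fourier coefficients: (1/(2π)) ∫_0^{2π} |f|^2 = Σ |c_n|^2.
Compute the left side: (1/(2π)) [∫_0^π 6^2 dx + ∫_π^{2π} (-4)^2 dx] = (1/(2π)) · (36π + 16π) = (36 + 16)/2 = 26.
So Σ_{n ∈ Z} |c_n|^2 = 26.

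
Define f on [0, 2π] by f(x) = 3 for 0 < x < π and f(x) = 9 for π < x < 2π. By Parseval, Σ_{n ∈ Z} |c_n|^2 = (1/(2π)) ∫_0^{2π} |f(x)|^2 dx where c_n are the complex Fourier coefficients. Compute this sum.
Σ |c_n|^2 = 45

Parseval equates the L^2 energy of f (normalised by 1/(2π)) with the ℓ^2 sum of its Fourier coefficients: (1/(2π)) ∫_0^{2π} |f|^2 = Σ |c_n|^2.
Compute the left side: (1/(2π)) [∫_0^π 3^2 dx + ∫_π^{2π} 9^2 dx] = (1/(2π)) · (9π + 81π) = (9 + 81)/2 = 45.
So Σ_{n ∈ Z} |c_n|^2 = 45.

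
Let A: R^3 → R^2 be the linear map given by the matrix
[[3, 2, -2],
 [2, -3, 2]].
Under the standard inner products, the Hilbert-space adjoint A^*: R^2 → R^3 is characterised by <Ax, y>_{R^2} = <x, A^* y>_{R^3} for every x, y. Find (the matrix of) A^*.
A^* = A^T =
[[3, 2],
 [2, -3],
 [-2, 2]]

For real matrices with standard dot products, the defining identity <Ax, y> = <x, A^* y> gives (Ax)^T y = x^T (A^*) y, i.e. x^T A^T y = x^T (A^*) y. Since this holds for all x, y, we must have A^* = A^T. Therefore
A^* =
[[3, 2],
 [2, -3],
 [-2, 2]].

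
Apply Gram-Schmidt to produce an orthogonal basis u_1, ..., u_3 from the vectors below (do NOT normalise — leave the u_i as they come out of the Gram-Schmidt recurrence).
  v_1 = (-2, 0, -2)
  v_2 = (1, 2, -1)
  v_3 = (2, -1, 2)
Orthogonal basis:
  u_1 = (-2, 0, -2)
  u_2 = (1, 2, -1)
  u_3 = (1/3, -1/3, -1/3)

Apply the Gram-Schmidt recurrence
  u_1 = v_1
  u_i = v_i − Σ_{j<i} ((v_i · u_j) / (u_j · u_j)) · u_j.

Step by step this gives:
  u_1 = (-2, 0, -2)
  u_2 = (1, 2, -1)
  u_3 = (1/3, -1/3, -1/3)

Orthogonality check:
  u_2 · u_1 = 0 (should be 0)
  u_3 · u_1 = 0 (should be 0)
  u_3 · u_2 = 0 (should be 0)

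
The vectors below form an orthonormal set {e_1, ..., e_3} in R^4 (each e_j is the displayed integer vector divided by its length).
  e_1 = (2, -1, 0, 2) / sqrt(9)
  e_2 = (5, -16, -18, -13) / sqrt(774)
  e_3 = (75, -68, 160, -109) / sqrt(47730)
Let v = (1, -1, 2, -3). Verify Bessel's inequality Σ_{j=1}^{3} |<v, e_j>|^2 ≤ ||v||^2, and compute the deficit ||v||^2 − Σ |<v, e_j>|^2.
Σ |<v, e_j>|^2 = 1645/111; ||v||^2 = 15; deficit = 20/111

Write each e_j = u_j / sqrt(<u_j, u_j>) where u_j is the displayed integer vector. Then <v, e_j> = <v, u_j> / sqrt(<u_j, u_j>), so |<v, e_j>|^2 = <v, u_j>^2 / <u_j, u_j>.
Coefficients: <v, e_1> = -3/sqrt(9), <v, e_2> = 24/sqrt(774), <v, e_3> = 790/sqrt(47730).
Square and sum: Σ |<v, e_j>|^2 = 1645/111.
Compute ||v||^2 = v·v = 15.
Deficit = 15 − 1645/111 = 20/111 ≥ 0, confirming Bessel's inequality. (The deficit equals ||v − Σ <v,e_j> e_j||^2, the squared distance from v to span{e_j}.)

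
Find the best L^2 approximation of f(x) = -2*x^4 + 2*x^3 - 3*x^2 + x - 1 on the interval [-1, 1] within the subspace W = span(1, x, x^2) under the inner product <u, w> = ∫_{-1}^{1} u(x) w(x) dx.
g(x) = -33*x^2/7 + 11*x/5 - 29/35

The best approximation g ∈ W is the orthogonal projection of f onto W. Writing g = a_0 + a_1 x + a_2 x^2, the coefficients solve the normal equations G · a = b where
  G_{ij} = <φ_i, φ_j> and b_i = <f, φ_i>, with φ_0 = 1, φ_1 = x, φ_2 = x^2.
G =
  [2, 0, 2/3]
  [0, 2/3, 0]
  [2/3, 0, 2/5],
b = (-24/5, 22/15, -256/105).
Solving gives a_0 = -29/35, a_1 = 11/5, a_2 = -33/7, so
  g(x) = -33*x^2/7 + 11*x/5 - 29/35.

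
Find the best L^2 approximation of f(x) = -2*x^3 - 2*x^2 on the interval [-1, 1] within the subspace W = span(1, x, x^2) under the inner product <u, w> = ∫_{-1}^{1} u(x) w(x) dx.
g(x) = -2*x^2 - 6*x/5

The best approximation g ∈ W is the orthogonal projection of f onto W. Writing g = a_0 + a_1 x + a_2 x^2, the coefficients solve the normal equations G · a = b where
  G_{ij} = <φ_i, φ_j> and b_i = <f, φ_i>, with φ_0 = 1, φ_1 = x, φ_2 = x^2.
G =
  [2, 0, 2/3]
  [0, 2/3, 0]
  [2/3, 0, 2/5],
b = (-4/3, -4/5, -4/5).
Solving gives a_0 = 0, a_1 = -6/5, a_2 = -2, so
  g(x) = -2*x^2 - 6*x/5.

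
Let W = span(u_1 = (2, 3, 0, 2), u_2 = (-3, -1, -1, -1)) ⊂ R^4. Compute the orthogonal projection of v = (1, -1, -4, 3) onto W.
proj_W(v) = (-16/83, 109/83, -38/83, 60/83)

Set up U = [u_1 | ... | u_2] ∈ R^(4×2). The projector onto W = col(U) is P = U (U^T U)^(-1) U^T.
Compute U^T U =
  [17, -11]
  [-11, 12],
and U^T v = (5, -1).
Solve U^T U · c = U^T v for the coefficients: c = (49/83, 38/83). The projection is proj_W(v) = U c.
Check: (v - proj_W(v)) · u_1 = 0  (should be 0).
Check: (v - proj_W(v)) · u_2 = 0  (should be 0).
Result: proj_W(v) = (-16/83, 109/83, -38/83, 60/83).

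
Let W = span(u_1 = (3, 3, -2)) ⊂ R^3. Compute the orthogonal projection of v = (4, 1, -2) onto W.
proj_W(v) = (57/22, 57/22, -19/11)

Set up U = [u_1 | ... | u_1] ∈ R^(3×1). The projector onto W = col(U) is P = U (U^T U)^(-1) U^T.
Compute U^T U =
  [22],
and U^T v = (19).
Solve U^T U · c = U^T v for the coefficients: c = (19/22). The projection is proj_W(v) = U c.
Check: (v - proj_W(v)) · u_1 = 0  (should be 0).
Result: proj_W(v) = (57/22, 57/22, -19/11).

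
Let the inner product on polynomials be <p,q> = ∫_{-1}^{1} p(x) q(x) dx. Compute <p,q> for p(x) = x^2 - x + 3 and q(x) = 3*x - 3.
<p,q> = -22

Expand the product: p(x)·q(x) = 3*x^3 - 6*x^2 + 12*x - 9.
∫_{-1}^{1} of each monomial x^k gives [2/(k+1) if k even, 0 if k odd]. Integrating term-by-term (or equivalently evaluating the antiderivative F(x) = 3*x^4/4 - 2*x^3 + 6*x^2 - 9*x at the endpoints):
  F(1) − F(−1) = -17/4 − (71/4) = -22.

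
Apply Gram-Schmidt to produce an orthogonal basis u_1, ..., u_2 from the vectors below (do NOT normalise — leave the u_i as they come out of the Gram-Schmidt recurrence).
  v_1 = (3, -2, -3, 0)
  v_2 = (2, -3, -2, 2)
Orthogonal basis:
  u_1 = (3, -2, -3, 0)
  u_2 = (-5/11, -15/11, 5/11, 2)

Apply the Gram-Schmidt recurrence
  u_1 = v_1
  u_i = v_i − Σ_{j<i} ((v_i · u_j) / (u_j · u_j)) · u_j.

Step by step this gives:
  u_1 = (3, -2, -3, 0)
  u_2 = (-5/11, -15/11, 5/11, 2)

Orthogonality check:
  u_2 · u_1 = 0 (should be 0)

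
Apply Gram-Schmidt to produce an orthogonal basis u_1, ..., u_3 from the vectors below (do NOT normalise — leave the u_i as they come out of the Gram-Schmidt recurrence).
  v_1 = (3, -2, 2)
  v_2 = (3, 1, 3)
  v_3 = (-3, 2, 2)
Orthogonal basis:
  u_1 = (3, -2, 2)
  u_2 = (12/17, 43/17, 25/17)
  u_3 = (-144/77, -54/77, 162/77)

Apply the Gram-Schmidt recurrence
  u_1 = v_1
  u_i = v_i − Σ_{j<i} ((v_i · u_j) / (u_j · u_j)) · u_j.

Step by step this gives:
  u_1 = (3, -2, 2)
  u_2 = (12/17, 43/17, 25/17)
  u_3 = (-144/77, -54/77, 162/77)

Orthogonality check:
  u_2 · u_1 = 0 (should be 0)
  u_3 · u_1 = 0 (should be 0)
  u_3 · u_2 = 0 (should be 0)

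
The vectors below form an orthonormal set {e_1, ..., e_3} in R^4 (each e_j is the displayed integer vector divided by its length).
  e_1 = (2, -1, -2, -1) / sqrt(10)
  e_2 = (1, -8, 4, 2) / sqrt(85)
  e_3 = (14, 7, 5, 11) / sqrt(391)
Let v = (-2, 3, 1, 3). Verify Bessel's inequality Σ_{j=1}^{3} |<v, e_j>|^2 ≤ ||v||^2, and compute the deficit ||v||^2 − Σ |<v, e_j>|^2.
Σ |<v, e_j>|^2 = 457/23; ||v||^2 = 23; deficit = 72/23

Write each e_j = u_j / sqrt(<u_j, u_j>) where u_j is the displayed integer vector. Then <v, e_j> = <v, u_j> / sqrt(<u_j, u_j>), so |<v, e_j>|^2 = <v, u_j>^2 / <u_j, u_j>.
Coefficients: <v, e_1> = -12/sqrt(10), <v, e_2> = -16/sqrt(85), <v, e_3> = 31/sqrt(391).
Square and sum: Σ |<v, e_j>|^2 = 457/23.
Compute ||v||^2 = v·v = 23.
Deficit = 23 − 457/23 = 72/23 ≥ 0, confirming Bessel's inequality. (The deficit equals ||v − Σ <v,e_j> e_j||^2, the squared distance from v to span{e_j}.)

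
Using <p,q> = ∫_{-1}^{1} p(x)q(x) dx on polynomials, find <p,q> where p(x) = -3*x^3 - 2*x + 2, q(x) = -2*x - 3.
<p,q> = -104/15

Expand the product: p(x)·q(x) = 6*x^4 + 9*x^3 + 4*x^2 + 2*x - 6.
∫_{-1}^{1} of each monomial x^k gives [2/(k+1) if k even, 0 if k odd]. Integrating term-by-term (or equivalently evaluating the antiderivative F(x) = 6*x^5/5 + 9*x^4/4 + 4*x^3/3 + x^2 - 6*x at the endpoints):
  F(1) − F(−1) = -13/60 − (403/60) = -104/15.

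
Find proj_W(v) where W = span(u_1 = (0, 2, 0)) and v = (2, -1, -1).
proj_W(v) = (0, -1, 0)

Set up U = [u_1 | ... | u_1] ∈ R^(3×1). The projector onto W = col(U) is P = U (U^T U)^(-1) U^T.
Compute U^T U =
  [4],
and U^T v = (-2).
Solve U^T U · c = U^T v for the coefficients: c = (-1/2). The projection is proj_W(v) = U c.
Check: (v - proj_W(v)) · u_1 = 0  (should be 0).
Result: proj_W(v) = (0, -1, 0).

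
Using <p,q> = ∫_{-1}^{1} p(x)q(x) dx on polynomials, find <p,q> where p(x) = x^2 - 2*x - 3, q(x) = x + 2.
<p,q> = -12

Expand the product: p(x)·q(x) = x^3 - 7*x - 6.
∫_{-1}^{1} of each monomial x^k gives [2/(k+1) if k even, 0 if k odd]. Integrating term-by-term (or equivalently evaluating the antiderivative F(x) = x^4/4 - 7*x^2/2 - 6*x at the endpoints):
  F(1) − F(−1) = -37/4 − (11/4) = -12.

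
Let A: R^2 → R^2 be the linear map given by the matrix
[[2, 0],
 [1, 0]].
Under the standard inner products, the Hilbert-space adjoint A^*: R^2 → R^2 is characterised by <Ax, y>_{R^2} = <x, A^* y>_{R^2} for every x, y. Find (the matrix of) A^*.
A^* = A^T =
[[2, 1],
 [0, 0]]

For real matrices with standard dot products, the defining identity <Ax, y> = <x, A^* y> gives (Ax)^T y = x^T (A^*) y, i.e. x^T A^T y = x^T (A^*) y. Since this holds for all x, y, we must have A^* = A^T. Therefore
A^* =
[[2, 1],
 [0, 0]].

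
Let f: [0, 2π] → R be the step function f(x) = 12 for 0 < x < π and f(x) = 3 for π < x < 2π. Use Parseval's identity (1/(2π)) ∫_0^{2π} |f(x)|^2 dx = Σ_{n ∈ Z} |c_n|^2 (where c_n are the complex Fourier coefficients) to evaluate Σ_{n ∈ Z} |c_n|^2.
Σ |c_n|^2 = 153/2

Parseval equates the L^2 energy of f (normalised by 1/(2π)) with the ℓ^2 sum of its Fourier coefficients: (1/(2π)) ∫_0^{2π} |f|^2 = Σ |c_n|^2.
Compute the left side: (1/(2π)) [∫_0^π 12^2 dx + ∫_π^{2π} 3^2 dx] = (1/(2π)) · (144π + 9π) = (144 + 9)/2 = 153/2.
So Σ_{n ∈ Z} |c_n|^2 = 153/2.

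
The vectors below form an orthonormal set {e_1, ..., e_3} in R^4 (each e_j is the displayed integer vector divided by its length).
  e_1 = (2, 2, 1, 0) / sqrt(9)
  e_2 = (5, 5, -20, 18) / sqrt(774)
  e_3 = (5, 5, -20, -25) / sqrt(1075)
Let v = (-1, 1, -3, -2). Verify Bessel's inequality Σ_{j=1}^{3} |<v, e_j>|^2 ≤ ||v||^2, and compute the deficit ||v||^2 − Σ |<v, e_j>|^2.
Σ |<v, e_j>|^2 = 13; ||v||^2 = 15; deficit = 2

Write each e_j = u_j / sqrt(<u_j, u_j>) where u_j is the displayed integer vector. Then <v, e_j> = <v, u_j> / sqrt(<u_j, u_j>), so |<v, e_j>|^2 = <v, u_j>^2 / <u_j, u_j>.
Coefficients: <v, e_1> = -3/sqrt(9), <v, e_2> = 24/sqrt(774), <v, e_3> = 110/sqrt(1075).
Square and sum: Σ |<v, e_j>|^2 = 13.
Compute ||v||^2 = v·v = 15.
Deficit = 15 − 13 = 2 ≥ 0, confirming Bessel's inequality. (The deficit equals ||v − Σ <v,e_j> e_j||^2, the squared distance from v to span{e_j}.)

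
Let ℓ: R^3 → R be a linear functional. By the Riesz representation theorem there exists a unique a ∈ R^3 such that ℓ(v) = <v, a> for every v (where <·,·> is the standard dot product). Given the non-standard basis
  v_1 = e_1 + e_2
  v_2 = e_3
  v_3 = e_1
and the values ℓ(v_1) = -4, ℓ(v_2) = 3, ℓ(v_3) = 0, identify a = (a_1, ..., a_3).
a = (0, -4, 3)

Write a = (a_1, ..., a_3) in the standard basis. For each basis vector v_i, ℓ(v_i) = <v_i, a> is a linear equation in the a_j's. Collect the n equations into a matrix system V a = ℓ, where row i of V is v_i (expressed in the standard basis). Since V is invertible (lower-triangular with 1s on the diagonal, up to permutation), solve by back-substitution:
  V =
[[1, 1, 0],
 [0, 0, 1],
 [1, 0, 0]]
  V a = (-4, 3, 0)
Solving gives a = (0, -4, 3).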